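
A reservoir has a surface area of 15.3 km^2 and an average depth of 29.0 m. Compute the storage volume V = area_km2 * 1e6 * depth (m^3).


V = 15.3 * 1e6 * 29.0 = 4.4370e+08 m^3


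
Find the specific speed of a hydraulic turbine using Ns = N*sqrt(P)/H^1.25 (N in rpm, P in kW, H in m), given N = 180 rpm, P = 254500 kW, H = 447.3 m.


Ns = 180 * 254500^0.5 / 447.3^1.25 = 44.1436


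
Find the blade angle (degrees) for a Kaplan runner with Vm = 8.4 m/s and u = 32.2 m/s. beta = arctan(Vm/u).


beta = arctan(8.4 / 32.2) = 14.6209 degrees


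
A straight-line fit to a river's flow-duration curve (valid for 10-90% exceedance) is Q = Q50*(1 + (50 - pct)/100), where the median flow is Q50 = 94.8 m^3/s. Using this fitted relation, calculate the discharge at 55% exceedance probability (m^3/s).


Q = 94.8 * (1 + (50 - 55)/100) = 90.0600 m^3/s


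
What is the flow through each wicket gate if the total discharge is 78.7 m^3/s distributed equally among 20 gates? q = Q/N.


q = 78.7 / 20 = 3.9350 m^3/s


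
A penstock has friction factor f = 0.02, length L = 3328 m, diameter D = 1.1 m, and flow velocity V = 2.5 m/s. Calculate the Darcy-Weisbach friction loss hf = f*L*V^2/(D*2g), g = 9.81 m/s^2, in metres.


hf = 0.02 * 3328 * 2.5^2 / (1.1 * 2 * 9.81) = 19.2753 m


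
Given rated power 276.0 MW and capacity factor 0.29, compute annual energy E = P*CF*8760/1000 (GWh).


E = 276.0 * 0.29 * 8760 / 1000 = 701.1504 GWh


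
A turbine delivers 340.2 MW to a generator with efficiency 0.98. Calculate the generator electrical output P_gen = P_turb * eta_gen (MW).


P_gen = 340.2 * 0.98 = 333.3960 MW


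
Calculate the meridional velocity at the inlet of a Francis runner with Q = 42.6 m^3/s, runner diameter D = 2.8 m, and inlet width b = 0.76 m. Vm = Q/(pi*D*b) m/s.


Vm = 42.6 / (pi * 2.8 * 0.76) = 6.3722 m/s


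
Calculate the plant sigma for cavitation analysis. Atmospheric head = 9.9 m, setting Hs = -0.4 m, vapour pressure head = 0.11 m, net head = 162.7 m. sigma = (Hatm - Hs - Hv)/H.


sigma = (9.9 - (-0.4) - 0.11) / 162.7 = 0.0626


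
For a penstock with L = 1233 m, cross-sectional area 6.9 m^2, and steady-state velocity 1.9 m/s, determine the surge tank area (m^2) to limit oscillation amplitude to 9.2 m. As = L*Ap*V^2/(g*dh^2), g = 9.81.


As = 1233 * 6.9 * 1.9^2 / (9.81 * 9.2^2) = 36.9892 m^2


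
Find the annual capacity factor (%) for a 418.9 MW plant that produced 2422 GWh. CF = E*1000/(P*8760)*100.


CF = 2422 * 1000 / (418.9 * 8760) * 100 = 66.0024 %


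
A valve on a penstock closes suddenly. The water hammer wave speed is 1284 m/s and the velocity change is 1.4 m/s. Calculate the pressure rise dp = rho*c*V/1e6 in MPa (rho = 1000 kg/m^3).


dp = 1000 * 1284 * 1.4 / 1e6 = 1.7976 MPa


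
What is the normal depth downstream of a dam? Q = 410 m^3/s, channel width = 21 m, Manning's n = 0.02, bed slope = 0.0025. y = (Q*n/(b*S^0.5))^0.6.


y = (410 * 0.02 / (21 * 0.0025^0.5))^0.6 = 3.4322 m


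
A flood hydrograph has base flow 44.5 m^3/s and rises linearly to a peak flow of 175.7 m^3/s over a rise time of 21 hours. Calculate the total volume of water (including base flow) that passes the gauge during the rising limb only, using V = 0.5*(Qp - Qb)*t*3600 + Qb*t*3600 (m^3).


V = 0.5*(175.7 - 44.5)*21*3600 + 44.5*21*3600 = 8.3236e+06 m^3


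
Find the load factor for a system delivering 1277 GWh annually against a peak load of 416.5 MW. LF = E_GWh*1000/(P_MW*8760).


LF = 1277 * 1000 / (416.5 * 8760) = 0.3500


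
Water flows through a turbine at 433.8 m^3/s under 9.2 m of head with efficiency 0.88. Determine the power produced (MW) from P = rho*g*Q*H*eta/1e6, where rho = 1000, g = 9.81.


P = 1000 * 9.81 * 433.8 * 9.2 * 0.88 / 1e6 = 34.4532 MW


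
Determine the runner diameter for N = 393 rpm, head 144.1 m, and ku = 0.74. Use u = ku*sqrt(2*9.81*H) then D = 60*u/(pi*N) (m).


u = 0.74 * sqrt(2*9.81*144.1) = 39.3471 m/s
D = 60 * 39.3471 / (pi * 393) = 1.9122 m


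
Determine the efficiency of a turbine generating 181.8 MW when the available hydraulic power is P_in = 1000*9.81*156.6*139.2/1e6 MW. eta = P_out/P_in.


P_in = 1000 * 9.81 * 156.6 * 139.2 / 1e6 = 213.8454 MW
eta = 181.8 / 213.8454 = 0.8501


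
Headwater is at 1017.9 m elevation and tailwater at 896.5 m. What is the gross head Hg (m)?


Hg = 1017.9 - 896.5 = 121.4000 m


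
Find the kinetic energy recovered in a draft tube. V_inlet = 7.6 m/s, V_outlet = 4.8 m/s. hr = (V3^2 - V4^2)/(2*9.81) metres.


hr = (7.6^2 - 4.8^2) / (2*9.81) = 1.7696 m


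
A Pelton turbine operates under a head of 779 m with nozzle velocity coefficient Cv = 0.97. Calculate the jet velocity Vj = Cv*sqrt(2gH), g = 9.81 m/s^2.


Vj = 0.97 * sqrt(2*9.81*779) = 119.9195 m/s


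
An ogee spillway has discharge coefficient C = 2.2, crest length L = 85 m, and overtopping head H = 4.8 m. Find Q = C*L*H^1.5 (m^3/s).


Q = 2.2 * 85 * 4.8^1.5 = 1966.5431 m^3/s


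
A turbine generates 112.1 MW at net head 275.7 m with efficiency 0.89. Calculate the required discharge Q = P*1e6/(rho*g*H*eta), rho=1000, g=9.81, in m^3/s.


Q = 112.1 * 1e6 / (1000 * 9.81 * 275.7 * 0.89) = 46.5704 m^3/s


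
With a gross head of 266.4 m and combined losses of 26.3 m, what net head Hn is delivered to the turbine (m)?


Hn = 266.4 - 26.3 = 240.1000 m


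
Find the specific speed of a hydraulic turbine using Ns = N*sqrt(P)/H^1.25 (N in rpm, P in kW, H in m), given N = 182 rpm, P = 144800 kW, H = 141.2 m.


Ns = 182 * 144800^0.5 / 141.2^1.25 = 142.2860


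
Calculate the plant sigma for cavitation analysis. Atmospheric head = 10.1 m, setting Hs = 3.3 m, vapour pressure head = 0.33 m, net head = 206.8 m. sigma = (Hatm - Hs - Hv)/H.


sigma = (10.1 - 3.3 - 0.33) / 206.8 = 0.0313


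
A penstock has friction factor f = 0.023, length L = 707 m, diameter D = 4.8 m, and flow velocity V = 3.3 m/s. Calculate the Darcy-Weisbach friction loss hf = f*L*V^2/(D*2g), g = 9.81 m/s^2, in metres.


hf = 0.023 * 707 * 3.3^2 / (4.8 * 2 * 9.81) = 1.8803 m


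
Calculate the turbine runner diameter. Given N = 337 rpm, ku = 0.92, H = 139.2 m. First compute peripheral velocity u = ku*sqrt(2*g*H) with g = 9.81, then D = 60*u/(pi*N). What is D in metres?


u = 0.92 * sqrt(2*9.81*139.2) = 48.0792 m/s
D = 60 * 48.0792 / (pi * 337) = 2.7248 m


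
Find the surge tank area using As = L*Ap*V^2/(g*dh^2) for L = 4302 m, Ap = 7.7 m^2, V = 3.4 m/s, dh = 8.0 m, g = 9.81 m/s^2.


As = 4302 * 7.7 * 3.4^2 / (9.81 * 8.0^2) = 609.9159 m^2


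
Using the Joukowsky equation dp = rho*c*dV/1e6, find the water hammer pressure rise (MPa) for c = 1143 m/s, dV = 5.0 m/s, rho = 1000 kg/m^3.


dp = 1000 * 1143 * 5.0 / 1e6 = 5.7150 MPa


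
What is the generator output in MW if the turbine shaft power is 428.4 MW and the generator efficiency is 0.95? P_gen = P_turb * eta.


P_gen = 428.4 * 0.95 = 406.9800 MW


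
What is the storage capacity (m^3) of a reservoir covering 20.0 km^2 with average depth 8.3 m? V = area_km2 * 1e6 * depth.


V = 20.0 * 1e6 * 8.3 = 1.6600e+08 m^3


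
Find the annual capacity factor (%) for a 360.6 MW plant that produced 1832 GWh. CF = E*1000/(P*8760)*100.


CF = 1832 * 1000 / (360.6 * 8760) * 100 = 57.9957 %


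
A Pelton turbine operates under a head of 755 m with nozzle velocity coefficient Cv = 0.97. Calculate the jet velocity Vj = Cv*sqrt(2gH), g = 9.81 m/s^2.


Vj = 0.97 * sqrt(2*9.81*755) = 118.0578 m/s


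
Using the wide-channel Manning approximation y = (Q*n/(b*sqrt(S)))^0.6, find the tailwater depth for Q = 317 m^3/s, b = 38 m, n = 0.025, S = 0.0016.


y = (317 * 0.025 / (38 * 0.0016^0.5))^0.6 = 2.6934 m


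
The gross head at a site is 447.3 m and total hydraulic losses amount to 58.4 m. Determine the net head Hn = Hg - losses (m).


Hn = 447.3 - 58.4 = 388.9000 m


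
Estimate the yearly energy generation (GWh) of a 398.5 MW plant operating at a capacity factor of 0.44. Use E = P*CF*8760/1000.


E = 398.5 * 0.44 * 8760 / 1000 = 1535.9784 GWh


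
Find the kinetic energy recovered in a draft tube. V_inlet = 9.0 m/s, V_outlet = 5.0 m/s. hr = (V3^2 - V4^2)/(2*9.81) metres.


hr = (9.0^2 - 5.0^2) / (2*9.81) = 2.8542 m


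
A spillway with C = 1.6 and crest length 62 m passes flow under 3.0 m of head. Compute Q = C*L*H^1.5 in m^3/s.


Q = 1.6 * 62 * 3.0^1.5 = 515.4583 m^3/s


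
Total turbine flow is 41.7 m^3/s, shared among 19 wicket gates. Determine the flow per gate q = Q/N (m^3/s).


q = 41.7 / 19 = 2.1947 m^3/s


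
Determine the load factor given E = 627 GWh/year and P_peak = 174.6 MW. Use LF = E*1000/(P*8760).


LF = 627 * 1000 / (174.6 * 8760) = 0.4099


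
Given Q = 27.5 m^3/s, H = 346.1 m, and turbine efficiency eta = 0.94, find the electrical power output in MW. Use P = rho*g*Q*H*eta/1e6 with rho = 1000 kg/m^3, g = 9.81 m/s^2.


P = 1000 * 9.81 * 27.5 * 346.1 * 0.94 / 1e6 = 87.7670 MW


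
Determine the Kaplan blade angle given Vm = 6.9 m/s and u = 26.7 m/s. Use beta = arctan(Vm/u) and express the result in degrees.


beta = arctan(6.9 / 26.7) = 14.4898 degrees


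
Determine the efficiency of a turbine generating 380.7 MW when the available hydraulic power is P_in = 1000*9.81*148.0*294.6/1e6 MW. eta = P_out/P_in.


P_in = 1000 * 9.81 * 148.0 * 294.6 / 1e6 = 427.7238 MW
eta = 380.7 / 427.7238 = 0.8901


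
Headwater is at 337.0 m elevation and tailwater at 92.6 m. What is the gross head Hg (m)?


Hg = 337.0 - 92.6 = 244.4000 m


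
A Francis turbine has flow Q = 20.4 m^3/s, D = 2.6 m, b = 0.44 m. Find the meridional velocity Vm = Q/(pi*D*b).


Vm = 20.4 / (pi * 2.6 * 0.44) = 5.6762 m/s


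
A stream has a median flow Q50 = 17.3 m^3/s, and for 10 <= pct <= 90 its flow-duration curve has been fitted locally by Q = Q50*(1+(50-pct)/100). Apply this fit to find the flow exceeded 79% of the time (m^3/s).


Q = 17.3 * (1 + (50 - 79)/100) = 12.2830 m^3/s


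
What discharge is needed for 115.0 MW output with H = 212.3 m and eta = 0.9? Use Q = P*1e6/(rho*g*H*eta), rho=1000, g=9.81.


Q = 115.0 * 1e6 / (1000 * 9.81 * 212.3 * 0.9) = 61.3531 m^3/s


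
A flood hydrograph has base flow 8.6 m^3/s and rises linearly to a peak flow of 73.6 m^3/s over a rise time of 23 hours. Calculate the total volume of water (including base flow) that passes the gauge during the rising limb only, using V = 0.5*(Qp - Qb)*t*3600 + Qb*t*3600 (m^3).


V = 0.5*(73.6 - 8.6)*23*3600 + 8.6*23*3600 = 3.4031e+06 m^3


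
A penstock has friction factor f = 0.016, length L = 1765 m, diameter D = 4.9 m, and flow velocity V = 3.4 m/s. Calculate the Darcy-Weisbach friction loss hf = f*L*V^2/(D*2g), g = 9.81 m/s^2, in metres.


hf = 0.016 * 1765 * 3.4^2 / (4.9 * 2 * 9.81) = 3.3957 m


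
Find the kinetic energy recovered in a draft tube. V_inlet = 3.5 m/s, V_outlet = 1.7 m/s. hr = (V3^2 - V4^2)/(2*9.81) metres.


hr = (3.5^2 - 1.7^2) / (2*9.81) = 0.4771 m


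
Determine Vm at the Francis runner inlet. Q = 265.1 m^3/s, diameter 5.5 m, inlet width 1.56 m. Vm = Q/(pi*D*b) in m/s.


Vm = 265.1 / (pi * 5.5 * 1.56) = 9.8350 m/s


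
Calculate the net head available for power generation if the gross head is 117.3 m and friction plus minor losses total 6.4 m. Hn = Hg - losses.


Hn = 117.3 - 6.4 = 110.9000 m


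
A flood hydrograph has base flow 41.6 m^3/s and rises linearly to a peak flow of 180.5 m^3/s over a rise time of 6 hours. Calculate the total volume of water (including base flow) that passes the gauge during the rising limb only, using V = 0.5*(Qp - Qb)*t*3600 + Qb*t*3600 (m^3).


V = 0.5*(180.5 - 41.6)*6*3600 + 41.6*6*3600 = 2.3987e+06 m^3


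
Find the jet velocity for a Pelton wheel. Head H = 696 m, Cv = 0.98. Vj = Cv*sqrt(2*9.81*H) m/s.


Vj = 0.98 * sqrt(2*9.81*696) = 114.5197 m/s


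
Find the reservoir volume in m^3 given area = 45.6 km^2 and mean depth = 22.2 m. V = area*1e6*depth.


V = 45.6 * 1e6 * 22.2 = 1.0123e+09 m^3


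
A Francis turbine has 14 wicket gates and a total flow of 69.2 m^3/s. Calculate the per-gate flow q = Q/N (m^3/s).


q = 69.2 / 14 = 4.9429 m^3/s


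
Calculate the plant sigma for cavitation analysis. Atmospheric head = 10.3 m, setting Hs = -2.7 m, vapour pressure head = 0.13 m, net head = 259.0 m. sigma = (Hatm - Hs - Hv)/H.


sigma = (10.3 - (-2.7) - 0.13) / 259.0 = 0.0497


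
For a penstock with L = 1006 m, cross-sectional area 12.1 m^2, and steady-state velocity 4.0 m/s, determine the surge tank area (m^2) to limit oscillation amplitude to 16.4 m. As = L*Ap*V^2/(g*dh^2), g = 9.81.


As = 1006 * 12.1 * 4.0^2 / (9.81 * 16.4^2) = 73.8153 m^2


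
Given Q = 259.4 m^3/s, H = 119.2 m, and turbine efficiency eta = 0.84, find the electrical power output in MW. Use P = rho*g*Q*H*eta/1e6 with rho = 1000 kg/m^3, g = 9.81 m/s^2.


P = 1000 * 9.81 * 259.4 * 119.2 * 0.84 / 1e6 = 254.7971 MW


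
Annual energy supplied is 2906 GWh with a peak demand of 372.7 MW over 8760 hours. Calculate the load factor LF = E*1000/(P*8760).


LF = 2906 * 1000 / (372.7 * 8760) = 0.8901


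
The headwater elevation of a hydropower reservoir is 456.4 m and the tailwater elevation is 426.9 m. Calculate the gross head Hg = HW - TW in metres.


Hg = 456.4 - 426.9 = 29.5000 m


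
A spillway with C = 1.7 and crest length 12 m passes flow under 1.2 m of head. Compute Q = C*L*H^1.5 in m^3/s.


Q = 1.7 * 12 * 1.2^1.5 = 26.8165 m^3/s


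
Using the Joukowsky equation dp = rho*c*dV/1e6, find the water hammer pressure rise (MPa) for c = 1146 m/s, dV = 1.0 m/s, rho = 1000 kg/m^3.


dp = 1000 * 1146 * 1.0 / 1e6 = 1.1460 MPa


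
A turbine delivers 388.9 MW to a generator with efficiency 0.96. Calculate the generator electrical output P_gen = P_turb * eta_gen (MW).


P_gen = 388.9 * 0.96 = 373.3440 MW


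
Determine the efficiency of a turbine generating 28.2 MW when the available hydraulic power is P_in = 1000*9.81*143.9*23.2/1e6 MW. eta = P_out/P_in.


P_in = 1000 * 9.81 * 143.9 * 23.2 / 1e6 = 32.7505 MW
eta = 28.2 / 32.7505 = 0.8611


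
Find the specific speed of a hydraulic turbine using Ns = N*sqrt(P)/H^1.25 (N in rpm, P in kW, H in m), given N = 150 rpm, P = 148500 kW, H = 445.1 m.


Ns = 150 * 148500^0.5 / 445.1^1.25 = 28.2737


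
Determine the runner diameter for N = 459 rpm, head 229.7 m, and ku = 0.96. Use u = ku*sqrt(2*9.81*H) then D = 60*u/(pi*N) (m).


u = 0.96 * sqrt(2*9.81*229.7) = 64.4468 m/s
D = 60 * 64.4468 / (pi * 459) = 2.6816 m


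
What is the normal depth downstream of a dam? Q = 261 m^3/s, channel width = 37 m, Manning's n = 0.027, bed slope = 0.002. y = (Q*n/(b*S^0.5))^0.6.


y = (261 * 0.027 / (37 * 0.002^0.5))^0.6 = 2.3855 m


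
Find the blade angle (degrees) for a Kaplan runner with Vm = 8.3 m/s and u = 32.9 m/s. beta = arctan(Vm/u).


beta = arctan(8.3 / 32.9) = 14.1591 degrees


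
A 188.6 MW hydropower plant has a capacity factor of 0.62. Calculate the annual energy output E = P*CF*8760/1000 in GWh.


E = 188.6 * 0.62 * 8760 / 1000 = 1024.3243 GWh


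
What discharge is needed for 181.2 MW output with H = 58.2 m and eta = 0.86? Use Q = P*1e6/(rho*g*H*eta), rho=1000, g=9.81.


Q = 181.2 * 1e6 / (1000 * 9.81 * 58.2 * 0.86) = 369.0352 m^3/s


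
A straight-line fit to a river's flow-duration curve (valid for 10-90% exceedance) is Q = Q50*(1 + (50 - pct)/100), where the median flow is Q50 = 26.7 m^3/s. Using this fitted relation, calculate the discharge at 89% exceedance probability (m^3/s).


Q = 26.7 * (1 + (50 - 89)/100) = 16.2870 m^3/s


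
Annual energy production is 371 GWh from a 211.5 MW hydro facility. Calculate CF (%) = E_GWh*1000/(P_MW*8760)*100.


CF = 371 * 1000 / (211.5 * 8760) * 100 = 20.0244 %


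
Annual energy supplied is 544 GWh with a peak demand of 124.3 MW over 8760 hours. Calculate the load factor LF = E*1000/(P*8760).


LF = 544 * 1000 / (124.3 * 8760) = 0.4996


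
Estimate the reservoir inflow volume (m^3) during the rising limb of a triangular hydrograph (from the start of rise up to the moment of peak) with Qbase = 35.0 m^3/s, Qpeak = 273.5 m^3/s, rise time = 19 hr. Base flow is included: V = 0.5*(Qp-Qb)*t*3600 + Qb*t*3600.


V = 0.5*(273.5 - 35.0)*19*3600 + 35.0*19*3600 = 1.0551e+07 m^3


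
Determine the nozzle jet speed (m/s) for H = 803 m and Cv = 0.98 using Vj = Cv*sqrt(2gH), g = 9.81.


Vj = 0.98 * sqrt(2*9.81*803) = 123.0080 m/s


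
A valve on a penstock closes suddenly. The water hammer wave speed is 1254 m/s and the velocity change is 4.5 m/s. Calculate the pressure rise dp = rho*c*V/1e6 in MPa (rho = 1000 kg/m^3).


dp = 1000 * 1254 * 4.5 / 1e6 = 5.6430 MPa


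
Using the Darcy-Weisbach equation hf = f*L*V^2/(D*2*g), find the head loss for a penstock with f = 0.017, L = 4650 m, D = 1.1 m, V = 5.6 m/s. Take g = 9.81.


hf = 0.017 * 4650 * 5.6^2 / (1.1 * 2 * 9.81) = 114.8646 m


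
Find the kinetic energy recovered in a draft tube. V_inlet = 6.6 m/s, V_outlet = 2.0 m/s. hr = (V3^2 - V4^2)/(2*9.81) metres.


hr = (6.6^2 - 2.0^2) / (2*9.81) = 2.0163 m


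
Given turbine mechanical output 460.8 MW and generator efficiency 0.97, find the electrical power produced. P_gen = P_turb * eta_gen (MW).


P_gen = 460.8 * 0.97 = 446.9760 MW


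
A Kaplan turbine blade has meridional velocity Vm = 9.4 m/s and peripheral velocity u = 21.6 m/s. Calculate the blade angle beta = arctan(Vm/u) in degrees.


beta = arctan(9.4 / 21.6) = 23.5180 degrees


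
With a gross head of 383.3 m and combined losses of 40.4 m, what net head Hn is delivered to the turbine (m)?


Hn = 383.3 - 40.4 = 342.9000 m


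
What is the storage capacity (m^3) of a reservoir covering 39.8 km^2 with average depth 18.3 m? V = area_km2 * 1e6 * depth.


V = 39.8 * 1e6 * 18.3 = 7.2834e+08 m^3


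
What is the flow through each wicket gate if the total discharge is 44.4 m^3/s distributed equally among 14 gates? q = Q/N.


q = 44.4 / 14 = 3.1714 m^3/s


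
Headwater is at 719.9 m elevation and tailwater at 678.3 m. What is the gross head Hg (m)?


Hg = 719.9 - 678.3 = 41.6000 m


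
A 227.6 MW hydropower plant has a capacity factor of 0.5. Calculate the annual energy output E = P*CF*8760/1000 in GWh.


E = 227.6 * 0.5 * 8760 / 1000 = 996.8880 GWh


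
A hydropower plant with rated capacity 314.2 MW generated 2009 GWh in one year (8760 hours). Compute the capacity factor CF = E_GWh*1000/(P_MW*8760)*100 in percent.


CF = 2009 * 1000 / (314.2 * 8760) * 100 = 72.9911 %


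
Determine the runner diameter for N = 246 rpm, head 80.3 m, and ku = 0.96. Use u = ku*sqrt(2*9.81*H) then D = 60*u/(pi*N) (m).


u = 0.96 * sqrt(2*9.81*80.3) = 38.1047 m/s
D = 60 * 38.1047 / (pi * 246) = 2.9583 m


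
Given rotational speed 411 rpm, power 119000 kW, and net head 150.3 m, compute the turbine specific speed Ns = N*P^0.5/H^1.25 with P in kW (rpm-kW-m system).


Ns = 411 * 119000^0.5 / 150.3^1.25 = 269.4118


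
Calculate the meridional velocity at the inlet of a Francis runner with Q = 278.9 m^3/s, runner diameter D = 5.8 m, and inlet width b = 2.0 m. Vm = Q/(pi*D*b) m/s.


Vm = 278.9 / (pi * 5.8 * 2.0) = 7.6532 m/s


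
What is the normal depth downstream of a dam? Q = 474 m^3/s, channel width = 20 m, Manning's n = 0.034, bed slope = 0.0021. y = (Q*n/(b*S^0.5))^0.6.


y = (474 * 0.034 / (20 * 0.0021^0.5))^0.6 = 5.5856 m


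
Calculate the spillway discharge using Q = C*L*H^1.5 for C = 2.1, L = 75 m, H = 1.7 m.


Q = 2.1 * 75 * 1.7^1.5 = 349.1033 m^3/s


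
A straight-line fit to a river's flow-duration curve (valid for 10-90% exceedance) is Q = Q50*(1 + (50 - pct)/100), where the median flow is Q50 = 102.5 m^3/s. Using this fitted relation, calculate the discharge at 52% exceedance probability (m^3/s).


Q = 102.5 * (1 + (50 - 52)/100) = 100.4500 m^3/s


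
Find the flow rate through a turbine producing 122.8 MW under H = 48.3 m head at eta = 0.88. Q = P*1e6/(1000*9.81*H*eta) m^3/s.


Q = 122.8 * 1e6 / (1000 * 9.81 * 48.3 * 0.88) = 294.5097 m^3/s


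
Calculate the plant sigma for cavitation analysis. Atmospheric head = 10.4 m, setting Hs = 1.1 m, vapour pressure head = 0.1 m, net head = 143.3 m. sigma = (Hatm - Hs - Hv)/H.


sigma = (10.4 - 1.1 - 0.1) / 143.3 = 0.0642


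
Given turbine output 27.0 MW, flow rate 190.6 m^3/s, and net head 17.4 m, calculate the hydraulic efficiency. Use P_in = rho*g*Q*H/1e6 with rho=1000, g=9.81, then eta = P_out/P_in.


P_in = 1000 * 9.81 * 190.6 * 17.4 / 1e6 = 32.5343 MW
eta = 27.0 / 32.5343 = 0.8299


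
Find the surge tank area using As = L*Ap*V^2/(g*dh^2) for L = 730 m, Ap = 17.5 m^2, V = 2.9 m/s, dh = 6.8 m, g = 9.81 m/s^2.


As = 730 * 17.5 * 2.9^2 / (9.81 * 6.8^2) = 236.8482 m^2


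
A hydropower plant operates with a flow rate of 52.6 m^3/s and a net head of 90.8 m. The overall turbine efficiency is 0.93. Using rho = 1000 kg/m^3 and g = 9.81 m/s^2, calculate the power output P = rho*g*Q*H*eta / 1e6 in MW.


P = 1000 * 9.81 * 52.6 * 90.8 * 0.93 / 1e6 = 43.5736 MW


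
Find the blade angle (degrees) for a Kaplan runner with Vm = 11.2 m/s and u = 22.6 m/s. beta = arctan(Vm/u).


beta = arctan(11.2 / 22.6) = 26.3619 degrees


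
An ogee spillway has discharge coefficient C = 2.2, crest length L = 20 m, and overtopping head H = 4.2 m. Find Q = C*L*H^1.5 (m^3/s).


Q = 2.2 * 20 * 4.2^1.5 = 378.7273 m^3/s


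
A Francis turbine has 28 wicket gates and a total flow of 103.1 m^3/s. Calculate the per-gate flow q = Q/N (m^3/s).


q = 103.1 / 28 = 3.6821 m^3/s


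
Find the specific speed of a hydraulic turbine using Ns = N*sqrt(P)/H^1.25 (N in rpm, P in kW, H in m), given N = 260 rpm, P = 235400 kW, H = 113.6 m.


Ns = 260 * 235400^0.5 / 113.6^1.25 = 340.1368


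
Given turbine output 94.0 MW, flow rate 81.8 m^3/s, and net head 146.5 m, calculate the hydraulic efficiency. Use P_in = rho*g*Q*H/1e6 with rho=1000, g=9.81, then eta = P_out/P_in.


P_in = 1000 * 9.81 * 81.8 * 146.5 / 1e6 = 117.5601 MW
eta = 94.0 / 117.5601 = 0.7996


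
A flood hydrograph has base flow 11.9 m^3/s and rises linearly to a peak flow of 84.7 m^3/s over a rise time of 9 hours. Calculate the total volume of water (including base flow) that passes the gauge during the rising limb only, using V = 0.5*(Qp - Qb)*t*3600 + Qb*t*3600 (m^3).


V = 0.5*(84.7 - 11.9)*9*3600 + 11.9*9*3600 = 1.5649e+06 m^3


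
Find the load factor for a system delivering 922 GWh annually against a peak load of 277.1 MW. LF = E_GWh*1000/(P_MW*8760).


LF = 922 * 1000 / (277.1 * 8760) = 0.3798


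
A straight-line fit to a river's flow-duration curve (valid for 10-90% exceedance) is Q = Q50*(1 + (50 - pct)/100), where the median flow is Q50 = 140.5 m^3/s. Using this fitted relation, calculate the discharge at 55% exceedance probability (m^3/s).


Q = 140.5 * (1 + (50 - 55)/100) = 133.4750 m^3/s


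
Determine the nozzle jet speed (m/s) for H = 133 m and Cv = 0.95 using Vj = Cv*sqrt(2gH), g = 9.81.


Vj = 0.95 * sqrt(2*9.81*133) = 48.5287 m/s


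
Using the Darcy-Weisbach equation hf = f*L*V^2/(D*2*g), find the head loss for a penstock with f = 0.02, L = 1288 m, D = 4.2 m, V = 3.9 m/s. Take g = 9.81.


hf = 0.02 * 1288 * 3.9^2 / (4.2 * 2 * 9.81) = 4.7547 m


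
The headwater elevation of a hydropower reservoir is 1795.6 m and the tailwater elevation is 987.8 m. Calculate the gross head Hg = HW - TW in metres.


Hg = 1795.6 - 987.8 = 807.8000 m


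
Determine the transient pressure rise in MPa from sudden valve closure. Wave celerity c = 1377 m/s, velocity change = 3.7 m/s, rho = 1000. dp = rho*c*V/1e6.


dp = 1000 * 1377 * 3.7 / 1e6 = 5.0949 MPa


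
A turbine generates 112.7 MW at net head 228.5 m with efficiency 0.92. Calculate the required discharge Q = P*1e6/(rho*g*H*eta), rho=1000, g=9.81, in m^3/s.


Q = 112.7 * 1e6 / (1000 * 9.81 * 228.5 * 0.92) = 54.6488 m^3/s


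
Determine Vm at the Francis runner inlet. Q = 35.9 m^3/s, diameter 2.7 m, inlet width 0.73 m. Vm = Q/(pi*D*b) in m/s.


Vm = 35.9 / (pi * 2.7 * 0.73) = 5.7977 m/s


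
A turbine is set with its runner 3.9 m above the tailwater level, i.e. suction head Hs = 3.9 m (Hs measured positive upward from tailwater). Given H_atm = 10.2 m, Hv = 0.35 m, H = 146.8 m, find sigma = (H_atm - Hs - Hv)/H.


sigma = (10.2 - 3.9 - 0.35) / 146.8 = 0.0405


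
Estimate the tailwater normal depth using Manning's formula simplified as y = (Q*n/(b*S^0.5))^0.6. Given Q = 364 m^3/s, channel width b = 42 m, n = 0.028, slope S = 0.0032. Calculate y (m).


y = (364 * 0.028 / (42 * 0.0032^0.5))^0.6 = 2.3959 m


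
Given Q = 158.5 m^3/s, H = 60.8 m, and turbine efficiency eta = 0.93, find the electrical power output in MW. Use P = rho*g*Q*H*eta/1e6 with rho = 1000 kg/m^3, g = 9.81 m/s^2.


P = 1000 * 9.81 * 158.5 * 60.8 * 0.93 / 1e6 = 87.9194 MW


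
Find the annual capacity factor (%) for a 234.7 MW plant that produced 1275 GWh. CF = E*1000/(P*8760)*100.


CF = 1275 * 1000 / (234.7 * 8760) * 100 = 62.0145 %


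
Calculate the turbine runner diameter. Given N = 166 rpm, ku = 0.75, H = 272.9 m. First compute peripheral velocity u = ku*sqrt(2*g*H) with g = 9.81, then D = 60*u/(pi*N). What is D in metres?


u = 0.75 * sqrt(2*9.81*272.9) = 54.8798 m/s
D = 60 * 54.8798 / (pi * 166) = 6.3140 m


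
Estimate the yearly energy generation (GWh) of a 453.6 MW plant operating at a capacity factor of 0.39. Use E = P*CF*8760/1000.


E = 453.6 * 0.39 * 8760 / 1000 = 1549.6790 GWh


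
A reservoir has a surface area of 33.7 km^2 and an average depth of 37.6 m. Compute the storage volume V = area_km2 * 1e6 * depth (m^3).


V = 33.7 * 1e6 * 37.6 = 1.2671e+09 m^3


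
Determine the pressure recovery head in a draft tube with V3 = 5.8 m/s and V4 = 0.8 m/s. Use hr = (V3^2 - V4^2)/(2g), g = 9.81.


hr = (5.8^2 - 0.8^2) / (2*9.81) = 1.6820 m


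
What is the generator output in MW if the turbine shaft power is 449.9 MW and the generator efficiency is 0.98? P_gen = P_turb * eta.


P_gen = 449.9 * 0.98 = 440.9020 MW


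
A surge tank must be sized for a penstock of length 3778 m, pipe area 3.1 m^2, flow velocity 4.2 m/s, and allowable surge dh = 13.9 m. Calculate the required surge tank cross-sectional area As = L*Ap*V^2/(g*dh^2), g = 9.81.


As = 3778 * 3.1 * 4.2^2 / (9.81 * 13.9^2) = 108.9993 m^2


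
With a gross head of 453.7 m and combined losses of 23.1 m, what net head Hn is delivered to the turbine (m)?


Hn = 453.7 - 23.1 = 430.6000 m


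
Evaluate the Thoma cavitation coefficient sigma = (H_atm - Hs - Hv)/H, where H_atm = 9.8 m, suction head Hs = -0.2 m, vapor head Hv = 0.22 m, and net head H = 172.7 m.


sigma = (9.8 - (-0.2) - 0.22) / 172.7 = 0.0566


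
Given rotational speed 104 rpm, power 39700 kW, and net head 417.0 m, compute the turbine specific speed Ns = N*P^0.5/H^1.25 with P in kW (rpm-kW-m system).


Ns = 104 * 39700^0.5 / 417.0^1.25 = 10.9966


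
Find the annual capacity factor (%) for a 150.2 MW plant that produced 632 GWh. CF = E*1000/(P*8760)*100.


CF = 632 * 1000 / (150.2 * 8760) * 100 = 48.0334 %


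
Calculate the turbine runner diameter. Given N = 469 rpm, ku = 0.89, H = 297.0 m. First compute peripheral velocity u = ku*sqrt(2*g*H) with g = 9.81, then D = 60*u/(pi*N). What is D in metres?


u = 0.89 * sqrt(2*9.81*297.0) = 67.9388 m/s
D = 60 * 67.9388 / (pi * 469) = 2.7666 m


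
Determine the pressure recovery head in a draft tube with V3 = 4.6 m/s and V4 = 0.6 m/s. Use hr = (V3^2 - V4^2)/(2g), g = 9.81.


hr = (4.6^2 - 0.6^2) / (2*9.81) = 1.0601 m


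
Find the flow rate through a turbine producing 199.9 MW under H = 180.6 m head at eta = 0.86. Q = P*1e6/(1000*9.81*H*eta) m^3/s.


Q = 199.9 * 1e6 / (1000 * 9.81 * 180.6 * 0.86) = 131.1981 m^3/s


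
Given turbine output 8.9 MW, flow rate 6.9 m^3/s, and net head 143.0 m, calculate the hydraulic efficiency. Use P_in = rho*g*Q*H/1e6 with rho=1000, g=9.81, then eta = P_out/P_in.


P_in = 1000 * 9.81 * 6.9 * 143.0 / 1e6 = 9.6795 MW
eta = 8.9 / 9.6795 = 0.9195


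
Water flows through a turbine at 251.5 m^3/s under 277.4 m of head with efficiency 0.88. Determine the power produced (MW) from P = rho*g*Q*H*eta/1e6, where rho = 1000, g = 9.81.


P = 1000 * 9.81 * 251.5 * 277.4 * 0.88 / 1e6 = 602.2768 MW


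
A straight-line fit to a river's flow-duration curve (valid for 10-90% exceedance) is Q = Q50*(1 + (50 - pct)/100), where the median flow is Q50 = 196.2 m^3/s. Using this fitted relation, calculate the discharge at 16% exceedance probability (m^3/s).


Q = 196.2 * (1 + (50 - 16)/100) = 262.9080 m^3/s


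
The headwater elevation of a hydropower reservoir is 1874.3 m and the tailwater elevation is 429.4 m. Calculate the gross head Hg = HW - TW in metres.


Hg = 1874.3 - 429.4 = 1444.9000 m


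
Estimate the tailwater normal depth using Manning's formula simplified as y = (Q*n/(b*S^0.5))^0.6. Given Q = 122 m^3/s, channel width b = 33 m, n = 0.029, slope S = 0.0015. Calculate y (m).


y = (122 * 0.029 / (33 * 0.0015^0.5))^0.6 = 1.8421 m


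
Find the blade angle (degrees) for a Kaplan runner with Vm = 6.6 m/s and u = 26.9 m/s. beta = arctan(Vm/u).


beta = arctan(6.6 / 26.9) = 13.7854 degrees


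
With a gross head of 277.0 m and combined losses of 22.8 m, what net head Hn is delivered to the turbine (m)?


Hn = 277.0 - 22.8 = 254.2000 m


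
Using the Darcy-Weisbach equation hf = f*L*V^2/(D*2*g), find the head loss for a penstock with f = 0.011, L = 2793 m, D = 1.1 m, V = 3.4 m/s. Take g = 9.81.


hf = 0.011 * 2793 * 3.4^2 / (1.1 * 2 * 9.81) = 16.4562 m


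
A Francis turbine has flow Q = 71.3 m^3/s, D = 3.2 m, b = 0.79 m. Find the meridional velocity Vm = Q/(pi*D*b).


Vm = 71.3 / (pi * 3.2 * 0.79) = 8.9776 m/s


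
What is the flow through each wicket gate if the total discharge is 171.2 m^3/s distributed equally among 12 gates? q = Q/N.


q = 171.2 / 12 = 14.2667 m^3/s


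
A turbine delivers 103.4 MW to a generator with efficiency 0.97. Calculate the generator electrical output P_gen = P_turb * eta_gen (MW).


P_gen = 103.4 * 0.97 = 100.2980 MW


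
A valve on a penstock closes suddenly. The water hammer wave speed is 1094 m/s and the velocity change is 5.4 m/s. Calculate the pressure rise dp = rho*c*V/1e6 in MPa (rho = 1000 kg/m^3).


dp = 1000 * 1094 * 5.4 / 1e6 = 5.9076 MPa


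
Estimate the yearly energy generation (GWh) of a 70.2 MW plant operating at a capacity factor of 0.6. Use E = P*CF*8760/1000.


E = 70.2 * 0.6 * 8760 / 1000 = 368.9712 GWh


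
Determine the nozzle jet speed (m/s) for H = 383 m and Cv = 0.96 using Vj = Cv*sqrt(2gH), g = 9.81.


Vj = 0.96 * sqrt(2*9.81*383) = 83.2185 m/s


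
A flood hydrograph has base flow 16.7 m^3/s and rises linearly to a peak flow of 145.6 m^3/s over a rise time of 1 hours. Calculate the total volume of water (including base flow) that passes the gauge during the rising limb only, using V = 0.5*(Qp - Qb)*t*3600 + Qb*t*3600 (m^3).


V = 0.5*(145.6 - 16.7)*1*3600 + 16.7*1*3600 = 292140.0000 m^3


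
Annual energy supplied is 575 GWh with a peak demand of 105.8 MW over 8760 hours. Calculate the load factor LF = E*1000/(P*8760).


LF = 575 * 1000 / (105.8 * 8760) = 0.6204


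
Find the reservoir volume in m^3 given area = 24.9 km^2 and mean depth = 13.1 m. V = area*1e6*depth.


V = 24.9 * 1e6 * 13.1 = 3.2619e+08 m^3


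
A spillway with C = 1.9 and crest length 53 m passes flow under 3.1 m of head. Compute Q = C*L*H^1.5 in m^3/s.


Q = 1.9 * 53 * 3.1^1.5 = 549.6320 m^3/s


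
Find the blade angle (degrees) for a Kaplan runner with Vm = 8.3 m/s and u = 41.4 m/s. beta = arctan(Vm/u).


beta = arctan(8.3 / 41.4) = 11.3365 degrees


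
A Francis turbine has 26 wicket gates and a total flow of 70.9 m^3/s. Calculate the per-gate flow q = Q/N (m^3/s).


q = 70.9 / 26 = 2.7269 m^3/s


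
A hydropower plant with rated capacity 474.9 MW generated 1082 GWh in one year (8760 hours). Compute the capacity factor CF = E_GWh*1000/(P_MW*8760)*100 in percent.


CF = 1082 * 1000 / (474.9 * 8760) * 100 = 26.0088 %


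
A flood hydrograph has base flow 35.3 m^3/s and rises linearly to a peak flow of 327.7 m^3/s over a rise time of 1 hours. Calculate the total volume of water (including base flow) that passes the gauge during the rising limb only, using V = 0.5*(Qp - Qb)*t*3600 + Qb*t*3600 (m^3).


V = 0.5*(327.7 - 35.3)*1*3600 + 35.3*1*3600 = 653400.0000 m^3


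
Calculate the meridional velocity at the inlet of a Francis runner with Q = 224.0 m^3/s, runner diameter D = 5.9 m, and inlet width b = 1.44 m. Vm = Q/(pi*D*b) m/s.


Vm = 224.0 / (pi * 5.9 * 1.44) = 8.3924 m/s


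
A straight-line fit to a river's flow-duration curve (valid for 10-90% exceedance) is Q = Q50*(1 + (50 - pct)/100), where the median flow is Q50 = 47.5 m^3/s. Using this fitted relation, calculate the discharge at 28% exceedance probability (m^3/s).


Q = 47.5 * (1 + (50 - 28)/100) = 57.9500 m^3/s


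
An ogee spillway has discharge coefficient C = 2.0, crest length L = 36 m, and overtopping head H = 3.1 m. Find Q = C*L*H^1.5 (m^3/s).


Q = 2.0 * 36 * 3.1^1.5 = 392.9842 m^3/s


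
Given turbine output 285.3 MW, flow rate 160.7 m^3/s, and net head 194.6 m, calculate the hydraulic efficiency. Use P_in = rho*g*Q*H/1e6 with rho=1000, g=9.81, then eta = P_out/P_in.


P_in = 1000 * 9.81 * 160.7 * 194.6 / 1e6 = 306.7805 MW
eta = 285.3 / 306.7805 = 0.9300


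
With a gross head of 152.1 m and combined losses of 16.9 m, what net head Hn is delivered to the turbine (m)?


Hn = 152.1 - 16.9 = 135.2000 m


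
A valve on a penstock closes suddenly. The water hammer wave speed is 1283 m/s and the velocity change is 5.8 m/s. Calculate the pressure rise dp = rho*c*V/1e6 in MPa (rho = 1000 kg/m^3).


dp = 1000 * 1283 * 5.8 / 1e6 = 7.4414 MPa


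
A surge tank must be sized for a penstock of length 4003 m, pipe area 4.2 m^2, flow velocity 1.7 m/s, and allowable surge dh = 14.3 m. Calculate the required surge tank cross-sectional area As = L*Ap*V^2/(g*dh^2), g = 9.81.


As = 4003 * 4.2 * 1.7^2 / (9.81 * 14.3^2) = 24.2210 m^2


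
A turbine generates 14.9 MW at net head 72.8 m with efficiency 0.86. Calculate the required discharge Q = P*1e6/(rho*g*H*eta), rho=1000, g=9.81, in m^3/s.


Q = 14.9 * 1e6 / (1000 * 9.81 * 72.8 * 0.86) = 24.2598 m^3/s


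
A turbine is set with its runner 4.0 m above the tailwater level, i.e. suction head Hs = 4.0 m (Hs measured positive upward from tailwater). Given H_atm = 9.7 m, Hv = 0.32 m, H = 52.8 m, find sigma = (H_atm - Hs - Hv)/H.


sigma = (9.7 - 4.0 - 0.32) / 52.8 = 0.1019


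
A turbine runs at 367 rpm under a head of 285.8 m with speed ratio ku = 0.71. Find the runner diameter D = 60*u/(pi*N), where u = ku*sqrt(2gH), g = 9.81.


u = 0.71 * sqrt(2*9.81*285.8) = 53.1666 m/s
D = 60 * 53.1666 / (pi * 367) = 2.7668 m


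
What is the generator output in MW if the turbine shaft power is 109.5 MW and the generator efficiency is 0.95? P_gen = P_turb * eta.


P_gen = 109.5 * 0.95 = 104.0250 MW


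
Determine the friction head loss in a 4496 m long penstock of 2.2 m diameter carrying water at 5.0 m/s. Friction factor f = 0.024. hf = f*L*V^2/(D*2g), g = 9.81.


hf = 0.024 * 4496 * 5.0^2 / (2.2 * 2 * 9.81) = 62.4965 m


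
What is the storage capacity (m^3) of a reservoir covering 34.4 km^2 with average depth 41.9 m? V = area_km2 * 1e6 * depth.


V = 34.4 * 1e6 * 41.9 = 1.4414e+09 m^3


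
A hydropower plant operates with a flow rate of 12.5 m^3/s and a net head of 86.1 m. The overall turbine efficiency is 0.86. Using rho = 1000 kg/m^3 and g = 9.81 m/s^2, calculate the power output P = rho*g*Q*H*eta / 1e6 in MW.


P = 1000 * 9.81 * 12.5 * 86.1 * 0.86 / 1e6 = 9.0799 MW


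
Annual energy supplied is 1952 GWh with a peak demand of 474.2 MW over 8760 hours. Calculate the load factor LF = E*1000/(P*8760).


LF = 1952 * 1000 / (474.2 * 8760) = 0.4699


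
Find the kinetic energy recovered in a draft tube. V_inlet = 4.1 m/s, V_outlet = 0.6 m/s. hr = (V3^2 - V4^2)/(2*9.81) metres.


hr = (4.1^2 - 0.6^2) / (2*9.81) = 0.8384 m


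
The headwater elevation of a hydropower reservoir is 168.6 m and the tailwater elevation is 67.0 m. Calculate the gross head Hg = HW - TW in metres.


Hg = 168.6 - 67.0 = 101.6000 m


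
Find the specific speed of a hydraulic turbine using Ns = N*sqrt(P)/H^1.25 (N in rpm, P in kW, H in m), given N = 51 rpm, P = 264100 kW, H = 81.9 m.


Ns = 51 * 264100^0.5 / 81.9^1.25 = 106.3774


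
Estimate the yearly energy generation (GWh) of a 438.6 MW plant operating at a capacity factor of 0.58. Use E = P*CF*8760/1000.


E = 438.6 * 0.58 * 8760 / 1000 = 2228.4389 GWh


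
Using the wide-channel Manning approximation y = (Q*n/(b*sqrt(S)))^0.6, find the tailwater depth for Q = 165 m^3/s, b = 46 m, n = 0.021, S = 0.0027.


y = (165 * 0.021 / (46 * 0.0027^0.5))^0.6 = 1.2496 m


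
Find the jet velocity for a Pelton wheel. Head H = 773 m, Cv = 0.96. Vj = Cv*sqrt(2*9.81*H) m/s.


Vj = 0.96 * sqrt(2*9.81*773) = 118.2253 m/s


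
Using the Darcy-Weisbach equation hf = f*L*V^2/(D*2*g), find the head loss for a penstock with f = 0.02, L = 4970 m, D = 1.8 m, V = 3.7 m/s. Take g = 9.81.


hf = 0.02 * 4970 * 3.7^2 / (1.8 * 2 * 9.81) = 38.5317 m


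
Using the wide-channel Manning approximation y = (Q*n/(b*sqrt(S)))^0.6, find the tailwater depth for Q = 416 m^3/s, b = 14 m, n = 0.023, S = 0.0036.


y = (416 * 0.023 / (14 * 0.0036^0.5))^0.6 = 4.3045 m


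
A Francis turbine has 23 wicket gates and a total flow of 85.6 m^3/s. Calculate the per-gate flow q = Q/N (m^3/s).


q = 85.6 / 23 = 3.7217 m^3/s


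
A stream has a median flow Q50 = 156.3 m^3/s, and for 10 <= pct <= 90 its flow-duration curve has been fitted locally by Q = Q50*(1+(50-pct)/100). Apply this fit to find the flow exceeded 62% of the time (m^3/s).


Q = 156.3 * (1 + (50 - 62)/100) = 137.5440 m^3/s


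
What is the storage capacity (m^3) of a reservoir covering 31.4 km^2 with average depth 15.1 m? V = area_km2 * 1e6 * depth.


V = 31.4 * 1e6 * 15.1 = 4.7414e+08 m^3


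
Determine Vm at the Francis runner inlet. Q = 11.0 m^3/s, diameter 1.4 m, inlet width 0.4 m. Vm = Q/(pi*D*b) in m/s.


Vm = 11.0 / (pi * 1.4 * 0.4) = 6.2525 m/s


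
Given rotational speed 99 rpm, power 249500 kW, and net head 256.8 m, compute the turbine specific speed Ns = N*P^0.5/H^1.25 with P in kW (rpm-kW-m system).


Ns = 99 * 249500^0.5 / 256.8^1.25 = 48.1035


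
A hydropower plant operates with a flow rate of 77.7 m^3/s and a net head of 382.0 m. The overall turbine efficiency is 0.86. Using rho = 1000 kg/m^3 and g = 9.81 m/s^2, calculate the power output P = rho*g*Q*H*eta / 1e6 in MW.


P = 1000 * 9.81 * 77.7 * 382.0 * 0.86 / 1e6 = 250.4101 MW


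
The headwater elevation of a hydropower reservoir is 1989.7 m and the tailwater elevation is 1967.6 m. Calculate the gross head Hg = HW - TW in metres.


Hg = 1989.7 - 1967.6 = 22.1000 m


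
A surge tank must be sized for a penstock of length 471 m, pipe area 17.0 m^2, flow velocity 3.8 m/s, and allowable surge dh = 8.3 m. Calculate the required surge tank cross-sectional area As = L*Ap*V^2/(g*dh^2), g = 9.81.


As = 471 * 17.0 * 3.8^2 / (9.81 * 8.3^2) = 171.0850 m^2


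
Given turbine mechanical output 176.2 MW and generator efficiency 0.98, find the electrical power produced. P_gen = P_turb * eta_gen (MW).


P_gen = 176.2 * 0.98 = 172.6760 MW
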